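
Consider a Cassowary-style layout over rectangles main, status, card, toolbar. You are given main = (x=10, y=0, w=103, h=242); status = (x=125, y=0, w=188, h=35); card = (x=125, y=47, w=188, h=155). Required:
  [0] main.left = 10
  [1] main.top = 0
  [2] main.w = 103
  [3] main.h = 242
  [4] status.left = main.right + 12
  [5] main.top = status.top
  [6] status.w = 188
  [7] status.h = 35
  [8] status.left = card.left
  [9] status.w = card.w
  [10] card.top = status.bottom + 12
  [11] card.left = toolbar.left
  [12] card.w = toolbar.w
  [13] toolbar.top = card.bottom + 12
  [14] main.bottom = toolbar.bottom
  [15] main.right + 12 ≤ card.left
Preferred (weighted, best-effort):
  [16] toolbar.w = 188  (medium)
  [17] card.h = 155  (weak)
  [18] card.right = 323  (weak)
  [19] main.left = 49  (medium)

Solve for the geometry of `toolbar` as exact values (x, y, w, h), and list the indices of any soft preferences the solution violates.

toolbar = (x=125, y=214, w=188, h=28)
violated soft preferences: 18, 19

1. toolbar.x = 125  [card.left = toolbar.left]
2. toolbar.w = 188  [card.w = toolbar.w]
3. toolbar.y = 214  [toolbar.top = card.bottom + 12]
4. toolbar.h = 28  [main.bottom = toolbar.bottom]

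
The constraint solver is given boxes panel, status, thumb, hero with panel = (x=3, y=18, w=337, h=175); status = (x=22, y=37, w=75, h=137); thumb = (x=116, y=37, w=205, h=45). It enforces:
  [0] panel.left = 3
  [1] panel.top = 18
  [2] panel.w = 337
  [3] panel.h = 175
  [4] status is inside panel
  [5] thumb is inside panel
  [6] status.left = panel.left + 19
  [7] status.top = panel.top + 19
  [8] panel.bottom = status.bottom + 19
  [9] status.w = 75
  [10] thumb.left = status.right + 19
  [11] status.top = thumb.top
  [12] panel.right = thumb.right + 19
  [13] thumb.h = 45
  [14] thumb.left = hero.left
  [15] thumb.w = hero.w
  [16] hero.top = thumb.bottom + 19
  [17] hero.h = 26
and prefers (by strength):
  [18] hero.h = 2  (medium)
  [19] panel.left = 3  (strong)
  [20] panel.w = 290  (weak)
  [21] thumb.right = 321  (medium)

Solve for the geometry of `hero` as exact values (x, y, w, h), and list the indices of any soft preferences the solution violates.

hero = (x=116, y=101, w=205, h=26)
violated soft preferences: 18, 20

1. hero.x = 116  [thumb.left = hero.left]
2. hero.w = 205  [thumb.w = hero.w]
3. hero.y = 101  [hero.top = thumb.bottom + 19]
4. hero.h = 26  [hero.h = 26]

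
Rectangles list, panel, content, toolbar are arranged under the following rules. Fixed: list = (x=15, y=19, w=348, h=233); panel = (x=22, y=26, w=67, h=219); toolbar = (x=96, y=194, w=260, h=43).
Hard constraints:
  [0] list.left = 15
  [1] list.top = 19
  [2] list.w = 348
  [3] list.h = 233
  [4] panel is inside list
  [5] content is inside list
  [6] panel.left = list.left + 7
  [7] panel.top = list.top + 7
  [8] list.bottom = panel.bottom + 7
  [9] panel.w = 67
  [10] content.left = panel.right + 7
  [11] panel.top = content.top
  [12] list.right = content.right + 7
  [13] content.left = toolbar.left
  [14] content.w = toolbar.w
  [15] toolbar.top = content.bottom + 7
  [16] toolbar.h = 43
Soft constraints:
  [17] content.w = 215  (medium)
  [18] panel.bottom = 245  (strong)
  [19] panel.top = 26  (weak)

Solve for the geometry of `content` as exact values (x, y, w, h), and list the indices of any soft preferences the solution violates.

content = (x=96, y=26, w=260, h=161)
violated soft preferences: 17

1. content.x = 96  [content.left = panel.right + 7]
2. content.y = 26  [panel.top = content.top]
3. content.w = 260  [list.right = content.right + 7]
4. content.h = 161  [toolbar.top = content.bottom + 7]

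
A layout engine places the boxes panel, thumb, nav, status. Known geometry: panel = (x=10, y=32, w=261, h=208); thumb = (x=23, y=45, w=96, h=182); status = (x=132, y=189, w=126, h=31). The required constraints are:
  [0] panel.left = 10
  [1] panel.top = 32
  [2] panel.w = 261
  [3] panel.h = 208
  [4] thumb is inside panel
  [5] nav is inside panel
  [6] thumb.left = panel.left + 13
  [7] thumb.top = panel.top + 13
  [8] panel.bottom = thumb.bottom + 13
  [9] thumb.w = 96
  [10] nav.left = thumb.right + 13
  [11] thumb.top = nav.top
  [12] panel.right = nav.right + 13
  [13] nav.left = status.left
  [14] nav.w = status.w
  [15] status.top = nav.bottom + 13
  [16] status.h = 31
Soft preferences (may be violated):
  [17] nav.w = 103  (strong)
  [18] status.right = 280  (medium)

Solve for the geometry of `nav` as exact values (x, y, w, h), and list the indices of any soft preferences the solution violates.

nav = (x=132, y=45, w=126, h=131)
violated soft preferences: 17, 18

1. nav.x = 132  [nav.left = thumb.right + 13]
2. nav.y = 45  [thumb.top = nav.top]
3. nav.w = 126  [panel.right = nav.right + 13]
4. nav.h = 131  [status.top = nav.bottom + 13]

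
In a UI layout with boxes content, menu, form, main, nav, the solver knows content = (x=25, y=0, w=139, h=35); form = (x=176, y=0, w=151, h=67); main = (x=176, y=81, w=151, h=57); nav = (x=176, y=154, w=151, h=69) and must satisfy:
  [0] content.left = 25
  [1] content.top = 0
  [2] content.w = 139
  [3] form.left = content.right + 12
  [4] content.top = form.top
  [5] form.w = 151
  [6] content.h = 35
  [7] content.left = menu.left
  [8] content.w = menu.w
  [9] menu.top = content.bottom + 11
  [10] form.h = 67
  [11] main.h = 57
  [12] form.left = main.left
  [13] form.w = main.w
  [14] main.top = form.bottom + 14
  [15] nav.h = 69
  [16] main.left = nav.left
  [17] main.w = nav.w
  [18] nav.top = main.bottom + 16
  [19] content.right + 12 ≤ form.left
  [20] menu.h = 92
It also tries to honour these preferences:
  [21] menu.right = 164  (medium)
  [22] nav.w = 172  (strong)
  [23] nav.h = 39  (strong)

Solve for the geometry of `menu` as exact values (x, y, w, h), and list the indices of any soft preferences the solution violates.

1. menu.x = 25  [content.left = menu.left]
2. menu.w = 139  [content.w = menu.w]
3. menu.y = 46  [menu.top = content.bottom + 11]
4. menu.h = 92  [menu.h = 92]

menu = (x=25, y=46, w=139, h=92)
violated soft preferences: 22, 23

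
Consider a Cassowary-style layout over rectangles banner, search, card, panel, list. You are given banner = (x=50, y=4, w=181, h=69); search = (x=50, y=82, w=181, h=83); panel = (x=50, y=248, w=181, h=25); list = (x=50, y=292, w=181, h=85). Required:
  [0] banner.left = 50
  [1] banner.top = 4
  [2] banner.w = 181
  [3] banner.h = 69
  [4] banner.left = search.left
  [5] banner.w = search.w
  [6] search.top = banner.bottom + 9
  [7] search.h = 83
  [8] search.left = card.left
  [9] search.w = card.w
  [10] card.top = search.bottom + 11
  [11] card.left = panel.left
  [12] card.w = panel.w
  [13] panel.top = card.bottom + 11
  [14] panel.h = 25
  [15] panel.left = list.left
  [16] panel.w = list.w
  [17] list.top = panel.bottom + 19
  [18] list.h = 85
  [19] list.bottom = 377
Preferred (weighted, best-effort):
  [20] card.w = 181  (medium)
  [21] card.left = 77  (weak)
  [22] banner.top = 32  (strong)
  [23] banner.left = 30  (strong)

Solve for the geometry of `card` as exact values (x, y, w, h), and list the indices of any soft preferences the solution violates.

1. card.x = 50  [search.left = card.left]
2. card.w = 181  [search.w = card.w]
3. card.y = 176  [card.top = search.bottom + 11]
4. card.h = 61  [panel.top = card.bottom + 11]

card = (x=50, y=176, w=181, h=61)
violated soft preferences: 21, 22, 23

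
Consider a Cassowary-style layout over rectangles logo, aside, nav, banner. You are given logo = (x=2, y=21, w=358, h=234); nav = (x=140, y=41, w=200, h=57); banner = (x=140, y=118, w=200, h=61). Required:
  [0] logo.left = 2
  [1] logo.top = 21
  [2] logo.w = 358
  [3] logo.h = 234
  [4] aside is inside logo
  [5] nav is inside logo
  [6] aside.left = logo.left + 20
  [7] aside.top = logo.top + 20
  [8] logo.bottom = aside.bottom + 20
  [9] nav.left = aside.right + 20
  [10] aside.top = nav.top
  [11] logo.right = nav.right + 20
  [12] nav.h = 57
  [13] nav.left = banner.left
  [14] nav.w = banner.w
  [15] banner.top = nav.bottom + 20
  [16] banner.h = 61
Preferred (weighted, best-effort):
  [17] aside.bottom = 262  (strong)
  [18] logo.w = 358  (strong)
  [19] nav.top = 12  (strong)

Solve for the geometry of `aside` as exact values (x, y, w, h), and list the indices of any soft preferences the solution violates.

aside = (x=22, y=41, w=98, h=194)
violated soft preferences: 17, 19

1. aside.x = 22  [aside.left = logo.left + 20]
2. aside.y = 41  [aside.top = logo.top + 20]
3. aside.h = 194  [logo.bottom = aside.bottom + 20]
4. aside.w = 98  [nav.left = aside.right + 20]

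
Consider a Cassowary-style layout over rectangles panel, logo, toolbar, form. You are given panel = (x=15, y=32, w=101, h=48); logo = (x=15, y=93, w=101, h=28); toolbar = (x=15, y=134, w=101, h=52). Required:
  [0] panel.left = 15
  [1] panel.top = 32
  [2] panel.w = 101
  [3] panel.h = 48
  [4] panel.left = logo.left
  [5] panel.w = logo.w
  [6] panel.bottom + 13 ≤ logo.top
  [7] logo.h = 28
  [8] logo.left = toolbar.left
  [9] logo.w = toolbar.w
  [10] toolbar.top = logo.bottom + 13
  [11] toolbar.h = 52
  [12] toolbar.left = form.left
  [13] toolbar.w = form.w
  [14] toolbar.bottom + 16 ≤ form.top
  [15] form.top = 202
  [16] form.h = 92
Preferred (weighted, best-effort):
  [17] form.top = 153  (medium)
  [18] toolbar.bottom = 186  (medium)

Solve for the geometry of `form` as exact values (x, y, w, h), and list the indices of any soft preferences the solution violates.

1. form.x = 15  [toolbar.left = form.left]
2. form.w = 101  [toolbar.w = form.w]
3. form.y = 202  [form.top = 202]
4. form.h = 92  [form.h = 92]

form = (x=15, y=202, w=101, h=92)
violated soft preferences: 17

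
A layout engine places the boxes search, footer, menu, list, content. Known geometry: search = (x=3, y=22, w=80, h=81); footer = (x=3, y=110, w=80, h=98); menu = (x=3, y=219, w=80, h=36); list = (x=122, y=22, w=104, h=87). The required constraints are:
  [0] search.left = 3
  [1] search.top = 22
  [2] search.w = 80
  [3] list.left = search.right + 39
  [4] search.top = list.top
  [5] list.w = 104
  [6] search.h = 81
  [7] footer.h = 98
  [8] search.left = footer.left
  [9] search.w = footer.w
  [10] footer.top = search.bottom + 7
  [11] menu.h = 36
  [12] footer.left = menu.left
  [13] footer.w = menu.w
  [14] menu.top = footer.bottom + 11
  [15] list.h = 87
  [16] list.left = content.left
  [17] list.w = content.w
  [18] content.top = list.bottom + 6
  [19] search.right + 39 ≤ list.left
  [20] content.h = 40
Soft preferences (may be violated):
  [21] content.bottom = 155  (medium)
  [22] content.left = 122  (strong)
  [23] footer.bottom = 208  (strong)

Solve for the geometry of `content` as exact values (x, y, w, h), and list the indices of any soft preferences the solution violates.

content = (x=122, y=115, w=104, h=40)
violated soft preferences: none

1. content.x = 122  [list.left = content.left]
2. content.w = 104  [list.w = content.w]
3. content.y = 115  [content.top = list.bottom + 6]
4. content.h = 40  [content.h = 40]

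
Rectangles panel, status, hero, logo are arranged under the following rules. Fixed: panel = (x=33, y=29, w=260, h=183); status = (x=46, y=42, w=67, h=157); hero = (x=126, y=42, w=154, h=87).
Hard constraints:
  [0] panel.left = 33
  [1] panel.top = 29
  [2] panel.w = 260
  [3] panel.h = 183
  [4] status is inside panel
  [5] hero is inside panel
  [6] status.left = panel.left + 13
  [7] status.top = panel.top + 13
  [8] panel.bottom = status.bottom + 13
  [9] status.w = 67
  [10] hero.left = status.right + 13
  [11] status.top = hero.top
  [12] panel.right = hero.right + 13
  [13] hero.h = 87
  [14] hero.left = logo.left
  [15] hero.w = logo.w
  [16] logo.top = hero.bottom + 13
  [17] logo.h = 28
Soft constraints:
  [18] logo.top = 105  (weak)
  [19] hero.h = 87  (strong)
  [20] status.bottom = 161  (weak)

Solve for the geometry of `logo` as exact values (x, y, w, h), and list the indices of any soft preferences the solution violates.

1. logo.x = 126  [hero.left = logo.left]
2. logo.w = 154  [hero.w = logo.w]
3. logo.y = 142  [logo.top = hero.bottom + 13]
4. logo.h = 28  [logo.h = 28]

logo = (x=126, y=142, w=154, h=28)
violated soft preferences: 18, 20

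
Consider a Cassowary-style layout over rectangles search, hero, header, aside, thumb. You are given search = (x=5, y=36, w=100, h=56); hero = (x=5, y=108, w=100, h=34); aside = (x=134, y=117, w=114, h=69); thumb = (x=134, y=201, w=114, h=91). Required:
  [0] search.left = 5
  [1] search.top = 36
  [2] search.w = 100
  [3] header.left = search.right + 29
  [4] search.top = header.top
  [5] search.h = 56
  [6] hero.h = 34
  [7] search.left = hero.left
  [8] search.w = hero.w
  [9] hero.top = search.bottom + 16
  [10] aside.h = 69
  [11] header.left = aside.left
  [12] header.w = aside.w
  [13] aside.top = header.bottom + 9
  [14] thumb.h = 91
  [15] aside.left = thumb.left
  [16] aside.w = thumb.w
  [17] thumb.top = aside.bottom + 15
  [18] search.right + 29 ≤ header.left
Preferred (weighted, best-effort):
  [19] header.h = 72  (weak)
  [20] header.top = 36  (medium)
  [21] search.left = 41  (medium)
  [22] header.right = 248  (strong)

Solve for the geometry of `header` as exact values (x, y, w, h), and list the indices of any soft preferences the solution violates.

header = (x=134, y=36, w=114, h=72)
violated soft preferences: 21

1. header.x = 134  [header.left = search.right + 29]
2. header.y = 36  [search.top = header.top]
3. header.w = 114  [header.w = aside.w]
4. header.h = 72  [aside.top = header.bottom + 9]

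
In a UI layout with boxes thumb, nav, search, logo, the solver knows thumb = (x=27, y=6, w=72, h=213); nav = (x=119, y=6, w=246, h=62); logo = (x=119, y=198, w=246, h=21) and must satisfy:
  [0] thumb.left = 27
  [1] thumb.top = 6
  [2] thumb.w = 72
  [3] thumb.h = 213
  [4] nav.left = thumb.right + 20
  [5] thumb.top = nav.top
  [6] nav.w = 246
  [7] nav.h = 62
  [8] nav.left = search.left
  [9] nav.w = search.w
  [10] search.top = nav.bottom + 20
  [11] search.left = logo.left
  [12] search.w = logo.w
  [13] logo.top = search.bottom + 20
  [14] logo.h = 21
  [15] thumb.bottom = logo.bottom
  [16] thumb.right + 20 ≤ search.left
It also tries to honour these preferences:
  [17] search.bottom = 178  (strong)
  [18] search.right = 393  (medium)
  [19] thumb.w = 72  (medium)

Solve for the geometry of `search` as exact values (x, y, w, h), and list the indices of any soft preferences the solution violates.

search = (x=119, y=88, w=246, h=90)
violated soft preferences: 18

1. search.x = 119  [nav.left = search.left]
2. search.w = 246  [nav.w = search.w]
3. search.y = 88  [search.top = nav.bottom + 20]
4. search.h = 90  [logo.top = search.bottom + 20]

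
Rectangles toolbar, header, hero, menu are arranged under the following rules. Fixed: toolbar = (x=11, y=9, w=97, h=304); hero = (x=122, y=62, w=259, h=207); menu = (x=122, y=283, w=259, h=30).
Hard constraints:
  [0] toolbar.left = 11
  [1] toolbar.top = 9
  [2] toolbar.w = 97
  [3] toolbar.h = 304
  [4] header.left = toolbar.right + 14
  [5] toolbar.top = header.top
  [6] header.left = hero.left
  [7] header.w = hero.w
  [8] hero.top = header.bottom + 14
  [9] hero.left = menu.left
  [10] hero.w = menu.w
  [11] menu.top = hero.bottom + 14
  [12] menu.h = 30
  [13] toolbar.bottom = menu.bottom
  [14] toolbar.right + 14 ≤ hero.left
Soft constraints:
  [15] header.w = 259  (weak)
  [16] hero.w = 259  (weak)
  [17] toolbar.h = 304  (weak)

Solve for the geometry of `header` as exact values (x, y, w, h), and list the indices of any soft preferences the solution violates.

header = (x=122, y=9, w=259, h=39)
violated soft preferences: none

1. header.x = 122  [header.left = toolbar.right + 14]
2. header.y = 9  [toolbar.top = header.top]
3. header.w = 259  [header.w = hero.w]
4. header.h = 39  [hero.top = header.bottom + 14]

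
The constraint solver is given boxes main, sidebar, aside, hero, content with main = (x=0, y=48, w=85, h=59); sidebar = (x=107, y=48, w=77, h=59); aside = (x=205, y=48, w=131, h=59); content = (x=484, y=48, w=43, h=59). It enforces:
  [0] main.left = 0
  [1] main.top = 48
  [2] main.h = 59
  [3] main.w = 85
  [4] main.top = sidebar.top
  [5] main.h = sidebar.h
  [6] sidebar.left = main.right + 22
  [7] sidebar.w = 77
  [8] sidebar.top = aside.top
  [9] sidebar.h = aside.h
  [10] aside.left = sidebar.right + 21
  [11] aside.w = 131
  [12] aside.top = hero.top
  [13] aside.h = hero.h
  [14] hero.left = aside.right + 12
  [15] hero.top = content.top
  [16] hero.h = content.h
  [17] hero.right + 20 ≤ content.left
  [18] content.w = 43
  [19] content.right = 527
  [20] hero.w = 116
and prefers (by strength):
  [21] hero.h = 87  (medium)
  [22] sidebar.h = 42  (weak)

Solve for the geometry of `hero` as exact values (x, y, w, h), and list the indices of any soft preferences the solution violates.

hero = (x=348, y=48, w=116, h=59)
violated soft preferences: 21, 22

1. hero.y = 48  [aside.top = hero.top]
2. hero.h = 59  [aside.h = hero.h]
3. hero.x = 348  [hero.left = aside.right + 12]
4. hero.w = 116  [hero.w = 116]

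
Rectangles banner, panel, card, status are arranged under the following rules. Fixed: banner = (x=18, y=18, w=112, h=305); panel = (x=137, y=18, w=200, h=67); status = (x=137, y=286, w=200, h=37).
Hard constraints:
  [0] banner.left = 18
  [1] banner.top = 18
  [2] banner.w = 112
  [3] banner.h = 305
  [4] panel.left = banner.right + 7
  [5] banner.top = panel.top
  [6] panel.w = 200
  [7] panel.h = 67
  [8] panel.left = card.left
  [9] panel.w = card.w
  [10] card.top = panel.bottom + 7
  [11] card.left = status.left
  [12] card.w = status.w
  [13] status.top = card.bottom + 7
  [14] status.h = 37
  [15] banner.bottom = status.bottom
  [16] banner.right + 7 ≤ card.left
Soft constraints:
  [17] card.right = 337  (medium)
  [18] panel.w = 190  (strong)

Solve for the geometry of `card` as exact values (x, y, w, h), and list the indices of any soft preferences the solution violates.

1. card.x = 137  [panel.left = card.left]
2. card.w = 200  [panel.w = card.w]
3. card.y = 92  [card.top = panel.bottom + 7]
4. card.h = 187  [status.top = card.bottom + 7]

card = (x=137, y=92, w=200, h=187)
violated soft preferences: 18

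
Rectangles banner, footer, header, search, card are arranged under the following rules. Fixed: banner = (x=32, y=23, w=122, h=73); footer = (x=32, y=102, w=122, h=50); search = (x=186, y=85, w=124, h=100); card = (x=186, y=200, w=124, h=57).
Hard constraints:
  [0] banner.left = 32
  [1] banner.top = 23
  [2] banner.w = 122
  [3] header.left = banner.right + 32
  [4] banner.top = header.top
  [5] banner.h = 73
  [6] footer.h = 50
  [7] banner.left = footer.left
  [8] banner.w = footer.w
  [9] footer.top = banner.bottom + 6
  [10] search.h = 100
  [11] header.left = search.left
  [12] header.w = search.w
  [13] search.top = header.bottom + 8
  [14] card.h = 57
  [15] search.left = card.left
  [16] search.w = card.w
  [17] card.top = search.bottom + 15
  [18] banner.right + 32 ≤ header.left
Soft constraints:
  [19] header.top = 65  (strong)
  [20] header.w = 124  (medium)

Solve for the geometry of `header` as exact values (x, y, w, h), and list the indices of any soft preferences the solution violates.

1. header.x = 186  [header.left = banner.right + 32]
2. header.y = 23  [banner.top = header.top]
3. header.w = 124  [header.w = search.w]
4. header.h = 54  [search.top = header.bottom + 8]

header = (x=186, y=23, w=124, h=54)
violated soft preferences: 19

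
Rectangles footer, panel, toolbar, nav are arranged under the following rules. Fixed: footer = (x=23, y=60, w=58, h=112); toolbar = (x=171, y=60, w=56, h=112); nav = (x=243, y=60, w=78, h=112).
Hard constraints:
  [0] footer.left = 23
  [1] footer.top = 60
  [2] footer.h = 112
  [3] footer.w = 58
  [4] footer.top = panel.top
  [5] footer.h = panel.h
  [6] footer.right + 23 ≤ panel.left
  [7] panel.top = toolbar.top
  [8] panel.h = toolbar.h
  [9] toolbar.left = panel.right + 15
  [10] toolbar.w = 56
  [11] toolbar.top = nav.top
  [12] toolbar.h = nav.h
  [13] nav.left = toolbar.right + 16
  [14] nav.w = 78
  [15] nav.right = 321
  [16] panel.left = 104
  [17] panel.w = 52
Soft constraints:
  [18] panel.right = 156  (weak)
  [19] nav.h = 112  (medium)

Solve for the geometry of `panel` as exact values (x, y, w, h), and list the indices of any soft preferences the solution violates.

panel = (x=104, y=60, w=52, h=112)
violated soft preferences: none

1. panel.y = 60  [footer.top = panel.top]
2. panel.h = 112  [footer.h = panel.h]
3. panel.x = 104  [panel.left = 104]
4. panel.w = 52  [panel.w = 52]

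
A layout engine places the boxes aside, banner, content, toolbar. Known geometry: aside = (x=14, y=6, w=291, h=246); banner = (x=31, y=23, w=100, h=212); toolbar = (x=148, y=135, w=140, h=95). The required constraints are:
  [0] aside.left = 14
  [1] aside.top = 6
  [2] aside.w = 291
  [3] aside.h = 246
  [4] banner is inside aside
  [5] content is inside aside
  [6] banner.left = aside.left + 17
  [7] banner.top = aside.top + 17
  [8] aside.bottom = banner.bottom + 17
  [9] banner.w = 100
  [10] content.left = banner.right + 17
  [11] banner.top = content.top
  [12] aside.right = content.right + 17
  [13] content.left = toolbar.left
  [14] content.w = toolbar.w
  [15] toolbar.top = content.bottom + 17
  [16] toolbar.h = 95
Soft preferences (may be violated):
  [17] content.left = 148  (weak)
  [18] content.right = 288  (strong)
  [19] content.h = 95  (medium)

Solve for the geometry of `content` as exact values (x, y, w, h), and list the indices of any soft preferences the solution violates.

1. content.x = 148  [content.left = banner.right + 17]
2. content.y = 23  [banner.top = content.top]
3. content.w = 140  [aside.right = content.right + 17]
4. content.h = 95  [toolbar.top = content.bottom + 17]

content = (x=148, y=23, w=140, h=95)
violated soft preferences: none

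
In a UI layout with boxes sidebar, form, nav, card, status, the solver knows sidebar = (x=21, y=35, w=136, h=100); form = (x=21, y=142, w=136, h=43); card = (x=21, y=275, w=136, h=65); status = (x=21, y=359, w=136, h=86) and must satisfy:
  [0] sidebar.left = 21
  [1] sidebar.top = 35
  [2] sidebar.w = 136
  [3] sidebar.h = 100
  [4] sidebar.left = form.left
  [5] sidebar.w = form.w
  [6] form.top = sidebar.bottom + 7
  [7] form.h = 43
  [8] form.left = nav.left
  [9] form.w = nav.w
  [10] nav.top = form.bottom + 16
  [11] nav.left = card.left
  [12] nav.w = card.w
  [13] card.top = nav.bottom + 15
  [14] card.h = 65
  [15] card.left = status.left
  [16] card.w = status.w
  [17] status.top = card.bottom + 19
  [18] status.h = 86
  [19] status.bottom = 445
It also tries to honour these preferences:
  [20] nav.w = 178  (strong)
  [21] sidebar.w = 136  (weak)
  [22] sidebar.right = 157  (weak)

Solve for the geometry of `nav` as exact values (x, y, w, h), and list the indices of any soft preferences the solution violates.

1. nav.x = 21  [form.left = nav.left]
2. nav.w = 136  [form.w = nav.w]
3. nav.y = 201  [nav.top = form.bottom + 16]
4. nav.h = 59  [card.top = nav.bottom + 15]

nav = (x=21, y=201, w=136, h=59)
violated soft preferences: 20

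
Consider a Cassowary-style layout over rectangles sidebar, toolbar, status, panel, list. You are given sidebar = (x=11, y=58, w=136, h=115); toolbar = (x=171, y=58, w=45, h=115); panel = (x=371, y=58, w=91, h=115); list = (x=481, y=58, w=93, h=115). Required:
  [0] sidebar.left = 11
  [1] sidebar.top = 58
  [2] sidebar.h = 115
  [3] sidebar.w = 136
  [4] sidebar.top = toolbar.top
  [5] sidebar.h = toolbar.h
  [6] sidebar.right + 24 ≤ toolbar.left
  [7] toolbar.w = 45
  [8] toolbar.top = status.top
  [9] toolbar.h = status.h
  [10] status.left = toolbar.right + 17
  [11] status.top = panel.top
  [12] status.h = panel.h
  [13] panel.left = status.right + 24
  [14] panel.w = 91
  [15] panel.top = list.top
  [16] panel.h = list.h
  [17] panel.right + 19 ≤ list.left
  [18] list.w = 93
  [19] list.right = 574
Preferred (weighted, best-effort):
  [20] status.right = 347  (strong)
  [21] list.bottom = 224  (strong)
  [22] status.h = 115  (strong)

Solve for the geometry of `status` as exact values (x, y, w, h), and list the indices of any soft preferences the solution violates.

status = (x=233, y=58, w=114, h=115)
violated soft preferences: 21

1. status.y = 58  [toolbar.top = status.top]
2. status.h = 115  [toolbar.h = status.h]
3. status.x = 233  [status.left = toolbar.right + 17]
4. status.w = 114  [panel.left = status.right + 24]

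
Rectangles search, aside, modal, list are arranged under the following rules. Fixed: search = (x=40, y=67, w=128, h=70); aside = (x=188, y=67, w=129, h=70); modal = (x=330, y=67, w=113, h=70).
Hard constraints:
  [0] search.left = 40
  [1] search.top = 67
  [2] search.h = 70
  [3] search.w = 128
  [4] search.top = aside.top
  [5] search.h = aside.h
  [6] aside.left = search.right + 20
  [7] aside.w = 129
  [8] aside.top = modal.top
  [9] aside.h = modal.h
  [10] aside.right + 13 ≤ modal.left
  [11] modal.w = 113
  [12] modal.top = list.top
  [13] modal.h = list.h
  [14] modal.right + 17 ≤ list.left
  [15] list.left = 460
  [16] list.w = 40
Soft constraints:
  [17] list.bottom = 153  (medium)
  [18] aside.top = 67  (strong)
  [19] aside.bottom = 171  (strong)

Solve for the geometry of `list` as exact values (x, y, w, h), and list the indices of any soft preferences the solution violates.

1. list.y = 67  [modal.top = list.top]
2. list.h = 70  [modal.h = list.h]
3. list.x = 460  [list.left = 460]
4. list.w = 40  [list.w = 40]

list = (x=460, y=67, w=40, h=70)
violated soft preferences: 17, 19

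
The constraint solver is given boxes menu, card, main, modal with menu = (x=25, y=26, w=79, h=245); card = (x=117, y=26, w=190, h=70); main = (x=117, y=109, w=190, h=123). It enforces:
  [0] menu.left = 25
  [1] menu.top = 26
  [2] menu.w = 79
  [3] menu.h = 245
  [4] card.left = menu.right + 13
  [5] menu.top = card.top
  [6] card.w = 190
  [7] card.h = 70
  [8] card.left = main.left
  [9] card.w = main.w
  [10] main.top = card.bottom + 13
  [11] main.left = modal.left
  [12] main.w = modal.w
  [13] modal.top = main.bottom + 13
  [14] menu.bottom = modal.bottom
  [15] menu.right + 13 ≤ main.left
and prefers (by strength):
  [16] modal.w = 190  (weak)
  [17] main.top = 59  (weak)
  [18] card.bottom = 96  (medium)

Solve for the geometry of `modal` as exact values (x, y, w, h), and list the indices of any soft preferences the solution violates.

modal = (x=117, y=245, w=190, h=26)
violated soft preferences: 17

1. modal.x = 117  [main.left = modal.left]
2. modal.w = 190  [main.w = modal.w]
3. modal.y = 245  [modal.top = main.bottom + 13]
4. modal.h = 26  [menu.bottom = modal.bottom]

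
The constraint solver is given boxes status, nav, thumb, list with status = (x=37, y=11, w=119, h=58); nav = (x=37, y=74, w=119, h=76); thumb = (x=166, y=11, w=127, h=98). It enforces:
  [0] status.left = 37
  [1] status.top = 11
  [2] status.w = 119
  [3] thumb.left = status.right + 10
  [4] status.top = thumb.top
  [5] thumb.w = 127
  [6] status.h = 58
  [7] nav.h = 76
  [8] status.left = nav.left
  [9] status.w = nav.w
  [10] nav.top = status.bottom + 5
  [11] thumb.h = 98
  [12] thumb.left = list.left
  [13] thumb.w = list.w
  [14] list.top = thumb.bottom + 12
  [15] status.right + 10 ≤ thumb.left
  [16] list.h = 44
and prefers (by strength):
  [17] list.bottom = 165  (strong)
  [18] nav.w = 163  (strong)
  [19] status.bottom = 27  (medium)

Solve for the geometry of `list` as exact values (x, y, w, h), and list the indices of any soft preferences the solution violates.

list = (x=166, y=121, w=127, h=44)
violated soft preferences: 18, 19

1. list.x = 166  [thumb.left = list.left]
2. list.w = 127  [thumb.w = list.w]
3. list.y = 121  [list.top = thumb.bottom + 12]
4. list.h = 44  [list.h = 44]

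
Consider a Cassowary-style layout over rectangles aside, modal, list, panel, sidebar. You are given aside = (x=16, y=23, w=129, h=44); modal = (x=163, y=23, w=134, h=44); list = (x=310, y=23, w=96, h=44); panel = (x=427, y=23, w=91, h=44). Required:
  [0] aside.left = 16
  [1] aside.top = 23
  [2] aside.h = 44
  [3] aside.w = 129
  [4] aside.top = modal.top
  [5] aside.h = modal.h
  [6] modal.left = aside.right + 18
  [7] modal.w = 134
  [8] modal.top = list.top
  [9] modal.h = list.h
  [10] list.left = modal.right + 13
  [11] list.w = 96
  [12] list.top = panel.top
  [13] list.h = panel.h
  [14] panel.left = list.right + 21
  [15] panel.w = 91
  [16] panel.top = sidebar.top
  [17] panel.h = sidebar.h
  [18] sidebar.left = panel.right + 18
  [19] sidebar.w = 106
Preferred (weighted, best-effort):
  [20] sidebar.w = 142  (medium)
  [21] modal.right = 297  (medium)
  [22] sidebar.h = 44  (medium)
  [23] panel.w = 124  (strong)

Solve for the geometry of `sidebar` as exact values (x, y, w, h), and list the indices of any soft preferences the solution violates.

1. sidebar.y = 23  [panel.top = sidebar.top]
2. sidebar.h = 44  [panel.h = sidebar.h]
3. sidebar.x = 536  [sidebar.left = panel.right + 18]
4. sidebar.w = 106  [sidebar.w = 106]

sidebar = (x=536, y=23, w=106, h=44)
violated soft preferences: 20, 23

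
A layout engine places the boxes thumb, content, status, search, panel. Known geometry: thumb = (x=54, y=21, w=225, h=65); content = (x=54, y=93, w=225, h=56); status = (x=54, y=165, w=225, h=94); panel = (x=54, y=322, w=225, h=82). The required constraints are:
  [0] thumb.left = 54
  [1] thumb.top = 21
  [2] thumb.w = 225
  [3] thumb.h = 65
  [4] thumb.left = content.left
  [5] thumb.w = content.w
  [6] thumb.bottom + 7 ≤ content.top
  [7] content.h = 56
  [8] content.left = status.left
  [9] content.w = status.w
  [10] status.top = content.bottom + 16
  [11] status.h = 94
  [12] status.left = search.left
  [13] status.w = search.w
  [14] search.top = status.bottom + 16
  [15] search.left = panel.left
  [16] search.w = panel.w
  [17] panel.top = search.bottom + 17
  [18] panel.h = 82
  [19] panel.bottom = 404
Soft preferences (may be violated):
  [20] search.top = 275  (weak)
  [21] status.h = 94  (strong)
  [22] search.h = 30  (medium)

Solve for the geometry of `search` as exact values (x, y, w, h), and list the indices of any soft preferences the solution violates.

search = (x=54, y=275, w=225, h=30)
violated soft preferences: none

1. search.x = 54  [status.left = search.left]
2. search.w = 225  [status.w = search.w]
3. search.y = 275  [search.top = status.bottom + 16]
4. search.h = 30  [panel.top = search.bottom + 17]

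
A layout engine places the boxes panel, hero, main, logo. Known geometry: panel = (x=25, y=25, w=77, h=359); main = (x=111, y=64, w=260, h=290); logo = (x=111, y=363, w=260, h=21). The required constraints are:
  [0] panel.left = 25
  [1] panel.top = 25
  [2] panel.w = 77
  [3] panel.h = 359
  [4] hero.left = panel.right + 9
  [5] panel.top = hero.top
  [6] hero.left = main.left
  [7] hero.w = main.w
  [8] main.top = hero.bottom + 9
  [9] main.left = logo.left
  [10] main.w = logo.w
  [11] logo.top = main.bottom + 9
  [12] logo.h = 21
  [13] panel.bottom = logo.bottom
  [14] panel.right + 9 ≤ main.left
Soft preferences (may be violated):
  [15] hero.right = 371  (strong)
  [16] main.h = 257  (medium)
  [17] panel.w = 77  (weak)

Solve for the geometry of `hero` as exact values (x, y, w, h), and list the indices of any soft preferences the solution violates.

1. hero.x = 111  [hero.left = panel.right + 9]
2. hero.y = 25  [panel.top = hero.top]
3. hero.w = 260  [hero.w = main.w]
4. hero.h = 30  [main.top = hero.bottom + 9]

hero = (x=111, y=25, w=260, h=30)
violated soft preferences: 16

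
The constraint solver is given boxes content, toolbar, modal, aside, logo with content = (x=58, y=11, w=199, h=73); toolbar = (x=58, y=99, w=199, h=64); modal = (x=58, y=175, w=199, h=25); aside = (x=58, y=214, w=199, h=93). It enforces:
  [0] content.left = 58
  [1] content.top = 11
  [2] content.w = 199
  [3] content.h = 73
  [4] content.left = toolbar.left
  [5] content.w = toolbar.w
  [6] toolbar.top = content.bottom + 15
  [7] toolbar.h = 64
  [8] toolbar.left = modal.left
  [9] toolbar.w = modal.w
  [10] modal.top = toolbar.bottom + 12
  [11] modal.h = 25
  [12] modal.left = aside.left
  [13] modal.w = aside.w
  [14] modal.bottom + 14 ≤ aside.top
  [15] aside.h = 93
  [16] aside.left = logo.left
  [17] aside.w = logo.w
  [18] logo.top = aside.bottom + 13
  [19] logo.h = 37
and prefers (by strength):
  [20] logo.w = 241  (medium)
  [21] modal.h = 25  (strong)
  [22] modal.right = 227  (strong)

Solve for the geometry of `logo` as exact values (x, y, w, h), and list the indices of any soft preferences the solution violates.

logo = (x=58, y=320, w=199, h=37)
violated soft preferences: 20, 22

1. logo.x = 58  [aside.left = logo.left]
2. logo.w = 199  [aside.w = logo.w]
3. logo.y = 320  [logo.top = aside.bottom + 13]
4. logo.h = 37  [logo.h = 37]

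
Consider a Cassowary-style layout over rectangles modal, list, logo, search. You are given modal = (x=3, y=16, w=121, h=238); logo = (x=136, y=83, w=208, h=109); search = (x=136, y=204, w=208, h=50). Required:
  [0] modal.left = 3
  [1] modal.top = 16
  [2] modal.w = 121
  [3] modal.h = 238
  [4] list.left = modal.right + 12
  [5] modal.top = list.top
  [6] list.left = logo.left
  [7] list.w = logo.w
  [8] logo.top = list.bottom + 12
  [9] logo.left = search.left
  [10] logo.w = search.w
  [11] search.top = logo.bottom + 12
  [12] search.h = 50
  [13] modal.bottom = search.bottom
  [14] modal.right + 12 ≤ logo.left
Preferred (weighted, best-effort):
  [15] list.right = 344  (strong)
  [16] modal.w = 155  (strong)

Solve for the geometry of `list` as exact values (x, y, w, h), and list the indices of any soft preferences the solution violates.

list = (x=136, y=16, w=208, h=55)
violated soft preferences: 16

1. list.x = 136  [list.left = modal.right + 12]
2. list.y = 16  [modal.top = list.top]
3. list.w = 208  [list.w = logo.w]
4. list.h = 55  [logo.top = list.bottom + 12]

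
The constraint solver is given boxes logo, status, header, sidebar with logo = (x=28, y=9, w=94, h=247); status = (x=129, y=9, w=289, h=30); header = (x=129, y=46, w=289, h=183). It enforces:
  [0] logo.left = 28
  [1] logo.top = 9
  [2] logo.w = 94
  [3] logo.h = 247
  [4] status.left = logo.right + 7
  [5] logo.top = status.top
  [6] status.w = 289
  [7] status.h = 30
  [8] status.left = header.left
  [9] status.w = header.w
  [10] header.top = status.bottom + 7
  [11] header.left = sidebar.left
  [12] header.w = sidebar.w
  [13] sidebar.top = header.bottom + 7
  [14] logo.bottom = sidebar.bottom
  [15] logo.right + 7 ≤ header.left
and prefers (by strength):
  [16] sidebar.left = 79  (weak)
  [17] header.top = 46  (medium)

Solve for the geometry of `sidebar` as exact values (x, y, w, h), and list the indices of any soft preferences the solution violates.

sidebar = (x=129, y=236, w=289, h=20)
violated soft preferences: 16

1. sidebar.x = 129  [header.left = sidebar.left]
2. sidebar.w = 289  [header.w = sidebar.w]
3. sidebar.y = 236  [sidebar.top = header.bottom + 7]
4. sidebar.h = 20  [logo.bottom = sidebar.bottom]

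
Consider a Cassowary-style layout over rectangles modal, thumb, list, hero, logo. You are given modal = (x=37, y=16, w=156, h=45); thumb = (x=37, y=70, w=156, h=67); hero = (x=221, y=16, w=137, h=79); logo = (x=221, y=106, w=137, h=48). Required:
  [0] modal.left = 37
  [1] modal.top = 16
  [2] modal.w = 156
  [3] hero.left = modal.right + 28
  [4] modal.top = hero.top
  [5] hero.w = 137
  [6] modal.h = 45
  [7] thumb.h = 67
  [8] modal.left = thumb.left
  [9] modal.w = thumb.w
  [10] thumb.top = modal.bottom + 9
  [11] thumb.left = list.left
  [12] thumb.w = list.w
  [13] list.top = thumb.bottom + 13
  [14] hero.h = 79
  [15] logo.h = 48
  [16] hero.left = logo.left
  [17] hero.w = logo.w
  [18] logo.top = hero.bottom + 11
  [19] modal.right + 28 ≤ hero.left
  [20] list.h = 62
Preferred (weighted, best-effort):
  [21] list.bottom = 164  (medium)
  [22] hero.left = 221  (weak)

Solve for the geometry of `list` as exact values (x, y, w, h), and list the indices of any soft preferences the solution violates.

1. list.x = 37  [thumb.left = list.left]
2. list.w = 156  [thumb.w = list.w]
3. list.y = 150  [list.top = thumb.bottom + 13]
4. list.h = 62  [list.h = 62]

list = (x=37, y=150, w=156, h=62)
violated soft preferences: 21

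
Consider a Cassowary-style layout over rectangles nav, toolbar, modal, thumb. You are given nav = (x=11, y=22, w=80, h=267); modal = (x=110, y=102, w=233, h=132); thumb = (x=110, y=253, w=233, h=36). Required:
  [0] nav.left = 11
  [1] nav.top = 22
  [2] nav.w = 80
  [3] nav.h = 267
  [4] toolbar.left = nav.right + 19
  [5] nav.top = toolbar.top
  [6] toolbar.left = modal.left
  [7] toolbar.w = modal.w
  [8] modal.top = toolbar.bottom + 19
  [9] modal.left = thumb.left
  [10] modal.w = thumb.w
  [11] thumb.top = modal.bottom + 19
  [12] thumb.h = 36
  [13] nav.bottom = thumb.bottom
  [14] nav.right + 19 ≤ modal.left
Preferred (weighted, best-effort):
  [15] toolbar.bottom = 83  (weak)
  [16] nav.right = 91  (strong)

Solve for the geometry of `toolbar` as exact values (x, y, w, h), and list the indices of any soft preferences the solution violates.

1. toolbar.x = 110  [toolbar.left = nav.right + 19]
2. toolbar.y = 22  [nav.top = toolbar.top]
3. toolbar.w = 233  [toolbar.w = modal.w]
4. toolbar.h = 61  [modal.top = toolbar.bottom + 19]

toolbar = (x=110, y=22, w=233, h=61)
violated soft preferences: none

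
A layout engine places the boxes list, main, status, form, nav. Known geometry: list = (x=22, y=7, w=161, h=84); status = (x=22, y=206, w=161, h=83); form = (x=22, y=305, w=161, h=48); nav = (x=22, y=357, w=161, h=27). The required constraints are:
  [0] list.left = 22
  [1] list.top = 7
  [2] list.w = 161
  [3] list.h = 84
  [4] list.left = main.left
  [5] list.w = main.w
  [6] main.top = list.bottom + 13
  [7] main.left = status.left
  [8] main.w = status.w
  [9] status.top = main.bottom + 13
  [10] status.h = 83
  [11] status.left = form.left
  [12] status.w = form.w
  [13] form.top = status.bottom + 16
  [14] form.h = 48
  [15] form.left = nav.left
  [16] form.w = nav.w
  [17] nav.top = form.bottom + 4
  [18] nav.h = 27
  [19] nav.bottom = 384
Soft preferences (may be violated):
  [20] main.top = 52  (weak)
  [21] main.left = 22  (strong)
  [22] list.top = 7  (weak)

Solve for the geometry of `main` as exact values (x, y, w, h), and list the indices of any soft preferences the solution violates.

1. main.x = 22  [list.left = main.left]
2. main.w = 161  [list.w = main.w]
3. main.y = 104  [main.top = list.bottom + 13]
4. main.h = 89  [status.top = main.bottom + 13]

main = (x=22, y=104, w=161, h=89)
violated soft preferences: 20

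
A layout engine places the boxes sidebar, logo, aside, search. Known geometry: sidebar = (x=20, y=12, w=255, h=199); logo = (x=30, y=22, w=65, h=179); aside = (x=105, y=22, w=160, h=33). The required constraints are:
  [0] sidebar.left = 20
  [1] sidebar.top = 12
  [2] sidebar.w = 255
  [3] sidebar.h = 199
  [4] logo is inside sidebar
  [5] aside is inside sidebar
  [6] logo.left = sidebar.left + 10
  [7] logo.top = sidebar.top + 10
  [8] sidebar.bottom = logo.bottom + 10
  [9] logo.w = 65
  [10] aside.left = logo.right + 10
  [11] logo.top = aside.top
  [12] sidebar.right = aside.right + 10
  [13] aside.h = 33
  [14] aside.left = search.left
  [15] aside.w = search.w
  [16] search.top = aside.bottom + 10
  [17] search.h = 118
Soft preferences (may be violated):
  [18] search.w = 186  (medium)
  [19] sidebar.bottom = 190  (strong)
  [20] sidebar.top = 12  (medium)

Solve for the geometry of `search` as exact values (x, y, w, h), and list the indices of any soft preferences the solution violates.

search = (x=105, y=65, w=160, h=118)
violated soft preferences: 18, 19

1. search.x = 105  [aside.left = search.left]
2. search.w = 160  [aside.w = search.w]
3. search.y = 65  [search.top = aside.bottom + 10]
4. search.h = 118  [search.h = 118]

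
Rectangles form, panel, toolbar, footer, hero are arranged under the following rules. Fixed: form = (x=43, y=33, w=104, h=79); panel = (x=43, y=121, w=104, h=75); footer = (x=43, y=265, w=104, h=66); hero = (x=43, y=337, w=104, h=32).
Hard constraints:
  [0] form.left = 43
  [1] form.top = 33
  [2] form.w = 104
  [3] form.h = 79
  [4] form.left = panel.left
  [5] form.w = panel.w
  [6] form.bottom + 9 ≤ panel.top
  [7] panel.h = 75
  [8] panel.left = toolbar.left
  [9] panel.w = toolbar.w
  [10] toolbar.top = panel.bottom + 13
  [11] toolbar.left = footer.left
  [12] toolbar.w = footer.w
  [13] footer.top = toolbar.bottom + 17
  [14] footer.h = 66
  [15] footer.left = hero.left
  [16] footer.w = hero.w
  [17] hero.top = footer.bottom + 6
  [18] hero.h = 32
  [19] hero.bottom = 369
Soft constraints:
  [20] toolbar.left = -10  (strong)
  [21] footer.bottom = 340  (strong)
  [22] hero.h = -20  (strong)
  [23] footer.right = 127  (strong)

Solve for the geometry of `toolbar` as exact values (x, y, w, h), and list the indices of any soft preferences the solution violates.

1. toolbar.x = 43  [panel.left = toolbar.left]
2. toolbar.w = 104  [panel.w = toolbar.w]
3. toolbar.y = 209  [toolbar.top = panel.bottom + 13]
4. toolbar.h = 39  [footer.top = toolbar.bottom + 17]

toolbar = (x=43, y=209, w=104, h=39)
violated soft preferences: 20, 21, 22, 23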